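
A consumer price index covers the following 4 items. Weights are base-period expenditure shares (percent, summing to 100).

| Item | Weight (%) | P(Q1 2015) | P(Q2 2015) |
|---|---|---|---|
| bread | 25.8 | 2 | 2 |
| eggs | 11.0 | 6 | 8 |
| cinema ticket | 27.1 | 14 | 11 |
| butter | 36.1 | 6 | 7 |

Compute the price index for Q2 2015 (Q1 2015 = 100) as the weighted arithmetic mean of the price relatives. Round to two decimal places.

bread: 25.8 × (2/2) = 25.8 × 1.000000 = 25.8000
eggs: 11.0 × (8/6) = 11.0 × 1.333333 = 14.6667
cinema ticket: 27.1 × (11/14) = 27.1 × 0.785714 = 21.2929
butter: 36.1 × (7/6) = 36.1 × 1.166667 = 42.1167
Index = Σ wᵢ·(p₁ᵢ/p₀ᵢ) = 25.8000 + 14.6667 + 21.2929 + 42.1167 = 103.8762

103.88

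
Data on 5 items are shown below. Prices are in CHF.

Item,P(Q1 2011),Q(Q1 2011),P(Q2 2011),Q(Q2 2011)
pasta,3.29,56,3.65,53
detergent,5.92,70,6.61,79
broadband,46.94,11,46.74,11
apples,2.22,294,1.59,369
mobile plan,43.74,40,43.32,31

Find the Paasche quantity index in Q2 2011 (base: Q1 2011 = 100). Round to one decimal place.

93.4

Paasche quantity index uses current-period prices as weights.
ΣP(Q2 2011)·Q(Q2 2011) = 3.65×53 + 6.61×79 + 46.74×11 + 1.59×369 + 43.32×31 = 193.45 + 522.19 + 514.14 + 586.71 + 1342.92 = 3159.41
ΣP(Q2 2011)·Q(Q1 2011) = 3.65×56 + 6.61×70 + 46.74×11 + 1.59×294 + 43.32×40 = 204.4 + 462.7 + 514.14 + 467.46 + 1732.8 = 3381.5
Index = 3159.41 / 3381.5 × 100 = 93.4322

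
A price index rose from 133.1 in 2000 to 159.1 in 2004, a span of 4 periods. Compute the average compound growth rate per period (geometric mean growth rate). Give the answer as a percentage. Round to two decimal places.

Growth factor = (159.1/133.1)^(1/4) = (1.195342)^(1/4) = 1.045618
Growth rate = 1.045618 − 1 = 0.045618 = 4.5618%

4.56%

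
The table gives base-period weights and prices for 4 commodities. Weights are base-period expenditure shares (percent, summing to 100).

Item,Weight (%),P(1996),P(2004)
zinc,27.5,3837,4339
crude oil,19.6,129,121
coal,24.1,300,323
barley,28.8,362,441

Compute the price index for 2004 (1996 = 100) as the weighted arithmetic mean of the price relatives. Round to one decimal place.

110.5

zinc: 27.5 × (4339/3837) = 27.5 × 1.130831 = 31.0979
crude oil: 19.6 × (121/129) = 19.6 × 0.937984 = 18.3845
coal: 24.1 × (323/300) = 24.1 × 1.076667 = 25.9477
barley: 28.8 × (441/362) = 28.8 × 1.218232 = 35.0851
Index = Σ wᵢ·(p₁ᵢ/p₀ᵢ) = 31.0979 + 18.3845 + 25.9477 + 35.0851 = 110.5151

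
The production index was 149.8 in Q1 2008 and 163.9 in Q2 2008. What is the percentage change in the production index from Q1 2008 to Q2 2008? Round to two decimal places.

Change = (163.9 − 149.8) / 149.8 × 100
       = 14.1 / 149.8 × 100 = 9.4126%

9.41%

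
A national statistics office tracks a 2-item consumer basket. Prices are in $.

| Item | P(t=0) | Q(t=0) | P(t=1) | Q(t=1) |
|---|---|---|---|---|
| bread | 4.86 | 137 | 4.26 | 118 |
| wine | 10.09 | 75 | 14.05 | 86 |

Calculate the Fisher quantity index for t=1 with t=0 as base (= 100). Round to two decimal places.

Laspeyres component (base-period weights):
ΣP(t=0)Q(t=1) = 4.86×118 + 10.09×86 = 573.48 + 867.74 = 1441.22
ΣP(t=0)Q(t=0) = 4.86×137 + 10.09×75 = 665.82 + 756.75 = 1422.57
L = 1441.22 / 1422.57 × 100 = 101.3110
Paasche component (current-period weights):
ΣP(t=1)Q(t=1) = 4.26×118 + 14.05×86 = 502.68 + 1208.3 = 1710.98
ΣP(t=1)Q(t=0) = 4.26×137 + 14.05×75 = 583.62 + 1053.75 = 1637.37
P = 1710.98 / 1637.37 × 100 = 104.4956
Fisher = √(L × P) = √(101.3110 × 104.4956) = 102.8910

102.89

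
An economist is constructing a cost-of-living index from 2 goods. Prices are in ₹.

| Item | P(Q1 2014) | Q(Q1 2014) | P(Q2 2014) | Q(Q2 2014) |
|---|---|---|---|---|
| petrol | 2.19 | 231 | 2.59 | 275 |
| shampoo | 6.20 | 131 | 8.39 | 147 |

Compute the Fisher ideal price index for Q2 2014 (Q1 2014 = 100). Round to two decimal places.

128.66

Laspeyres component (base-period weights):
ΣP(Q2 2014)Q(Q1 2014) = 2.59×231 + 8.39×131 = 598.29 + 1099.09 = 1697.38
ΣP(Q1 2014)Q(Q1 2014) = 2.19×231 + 6.20×131 = 505.89 + 812.2 = 1318.09
L = 1697.38 / 1318.09 × 100 = 128.7757
Paasche component (current-period weights):
ΣP(Q2 2014)Q(Q2 2014) = 2.59×275 + 8.39×147 = 712.25 + 1233.33 = 1945.58
ΣP(Q1 2014)Q(Q2 2014) = 2.19×275 + 6.20×147 = 602.25 + 911.4 = 1513.65
P = 1945.58 / 1513.65 × 100 = 128.5357
Fisher = √(L × P) = √(128.7757 × 128.5357) = 128.6556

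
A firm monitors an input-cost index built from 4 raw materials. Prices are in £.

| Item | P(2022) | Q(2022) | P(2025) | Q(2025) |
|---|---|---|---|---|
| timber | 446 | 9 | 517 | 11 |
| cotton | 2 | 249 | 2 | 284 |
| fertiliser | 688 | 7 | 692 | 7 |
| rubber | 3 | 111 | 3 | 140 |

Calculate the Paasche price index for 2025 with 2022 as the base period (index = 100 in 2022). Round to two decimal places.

107.55

Paasche price index uses current-period quantities as weights.
ΣP(2025)·Q(2025) = 517×11 + 2×284 + 692×7 + 3×140 = 5687 + 568 + 4844 + 420 = 11519
ΣP(2022)·Q(2025) = 446×11 + 2×284 + 688×7 + 3×140 = 4906 + 568 + 4816 + 420 = 10710
Index = 11519 / 10710 × 100 = 107.5537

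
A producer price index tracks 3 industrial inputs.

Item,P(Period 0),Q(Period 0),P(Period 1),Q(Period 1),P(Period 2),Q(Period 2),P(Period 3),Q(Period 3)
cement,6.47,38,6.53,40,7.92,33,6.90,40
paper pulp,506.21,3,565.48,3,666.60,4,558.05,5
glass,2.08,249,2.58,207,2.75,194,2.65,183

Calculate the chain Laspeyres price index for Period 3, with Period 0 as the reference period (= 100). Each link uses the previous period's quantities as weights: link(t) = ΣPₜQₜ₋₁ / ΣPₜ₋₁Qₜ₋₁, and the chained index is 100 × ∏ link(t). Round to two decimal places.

Link Period 0→Period 1:
ΣP(Period 1)Q(Period 0) = 6.53×38 + 565.48×3 + 2.58×249 = 248.14 + 1696.44 + 642.42 = 2587
ΣP(Period 0)Q(Period 0) = 6.47×38 + 506.21×3 + 2.08×249 = 245.86 + 1518.63 + 517.92 = 2282.41
link = 2587/2282.41 = 1.133451
Link Period 1→Period 2:
ΣP(Period 2)Q(Period 1) = 7.92×40 + 666.60×3 + 2.75×207 = 316.8 + 1999.8 + 569.25 = 2885.85
ΣP(Period 1)Q(Period 1) = 6.53×40 + 565.48×3 + 2.58×207 = 261.2 + 1696.44 + 534.06 = 2491.7
link = 2885.85/2491.7 = 1.158185
Link Period 2→Period 3:
ΣP(Period 3)Q(Period 2) = 6.90×33 + 558.05×4 + 2.65×194 = 227.7 + 2232.2 + 514.1 = 2974
ΣP(Period 2)Q(Period 2) = 7.92×33 + 666.60×4 + 2.75×194 = 261.36 + 2666.4 + 533.5 = 3461.26
link = 2974/3461.26 = 0.859225
Chained index = 100 × 1.133451 × 1.158185 × 0.859225 = 112.7944

112.79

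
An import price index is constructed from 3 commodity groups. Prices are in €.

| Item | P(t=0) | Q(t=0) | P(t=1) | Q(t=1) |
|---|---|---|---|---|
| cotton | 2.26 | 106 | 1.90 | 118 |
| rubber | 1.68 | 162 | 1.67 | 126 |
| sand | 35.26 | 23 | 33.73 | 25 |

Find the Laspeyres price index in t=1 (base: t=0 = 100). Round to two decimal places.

94.33

Laspeyres price index uses base-period quantities as weights.
ΣP(t=1)·Q(t=0) = 1.90×106 + 1.67×162 + 33.73×23 = 201.4 + 270.54 + 775.79 = 1247.73
ΣP(t=0)·Q(t=0) = 2.26×106 + 1.68×162 + 35.26×23 = 239.56 + 272.16 + 810.98 = 1322.7
Index = 1247.73 / 1322.7 × 100 = 94.3320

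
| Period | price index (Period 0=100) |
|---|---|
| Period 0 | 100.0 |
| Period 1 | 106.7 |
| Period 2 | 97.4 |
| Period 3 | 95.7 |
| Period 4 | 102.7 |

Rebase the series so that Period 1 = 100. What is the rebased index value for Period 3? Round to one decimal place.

Rebased(Period 3) = 95.7 / 106.7 × 100 = 89.6907

89.7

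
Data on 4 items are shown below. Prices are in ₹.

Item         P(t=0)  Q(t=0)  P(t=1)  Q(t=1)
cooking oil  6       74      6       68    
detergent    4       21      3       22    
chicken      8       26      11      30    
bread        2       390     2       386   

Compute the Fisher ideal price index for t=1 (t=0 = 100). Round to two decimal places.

104.13

Laspeyres component (base-period weights):
ΣP(t=1)Q(t=0) = 6×74 + 3×21 + 11×26 + 2×390 = 444 + 63 + 286 + 780 = 1573
ΣP(t=0)Q(t=0) = 6×74 + 4×21 + 8×26 + 2×390 = 444 + 84 + 208 + 780 = 1516
L = 1573 / 1516 × 100 = 103.7599
Paasche component (current-period weights):
ΣP(t=1)Q(t=1) = 6×68 + 3×22 + 11×30 + 2×386 = 408 + 66 + 330 + 772 = 1576
ΣP(t=0)Q(t=1) = 6×68 + 4×22 + 8×30 + 2×386 = 408 + 88 + 240 + 772 = 1508
P = 1576 / 1508 × 100 = 104.5093
Fisher = √(L × P) = √(103.7599 × 104.5093) = 104.1339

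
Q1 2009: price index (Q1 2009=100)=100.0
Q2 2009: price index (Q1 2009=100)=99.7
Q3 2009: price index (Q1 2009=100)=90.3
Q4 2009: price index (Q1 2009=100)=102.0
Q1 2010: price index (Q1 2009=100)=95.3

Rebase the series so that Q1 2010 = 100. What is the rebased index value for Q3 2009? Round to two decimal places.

94.75

Rebased(Q3 2009) = 90.3 / 95.3 × 100 = 94.7534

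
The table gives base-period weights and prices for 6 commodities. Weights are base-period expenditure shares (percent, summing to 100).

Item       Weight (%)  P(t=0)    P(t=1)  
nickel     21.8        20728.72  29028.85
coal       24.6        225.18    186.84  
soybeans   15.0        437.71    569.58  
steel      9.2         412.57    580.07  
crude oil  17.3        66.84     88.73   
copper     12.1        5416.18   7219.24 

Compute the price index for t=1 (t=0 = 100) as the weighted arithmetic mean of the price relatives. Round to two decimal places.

nickel: 21.8 × (29028.85/20728.72) = 21.8 × 1.400417 = 30.5291
coal: 24.6 × (186.84/225.18) = 24.6 × 0.829736 = 20.4115
soybeans: 15.0 × (569.58/437.71) = 15.0 × 1.301273 = 19.5191
steel: 9.2 × (580.07/412.57) = 9.2 × 1.405992 = 12.9351
crude oil: 17.3 × (88.73/66.84) = 17.3 × 1.327499 = 22.9657
copper: 12.1 × (7219.24/5416.18) = 12.1 × 1.332903 = 16.1281
Index = Σ wᵢ·(p₁ᵢ/p₀ᵢ) = 30.5291 + 20.4115 + 19.5191 + 12.9351 + 22.9657 + 16.1281 = 122.4887

122.49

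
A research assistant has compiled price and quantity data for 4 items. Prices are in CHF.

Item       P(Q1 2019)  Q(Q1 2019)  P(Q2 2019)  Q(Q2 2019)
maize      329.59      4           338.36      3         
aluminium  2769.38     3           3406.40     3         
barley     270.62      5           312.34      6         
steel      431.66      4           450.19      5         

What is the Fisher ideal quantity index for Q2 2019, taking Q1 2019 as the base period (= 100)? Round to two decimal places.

Laspeyres component (base-period weights):
ΣP(Q1 2019)Q(Q2 2019) = 329.59×3 + 2769.38×3 + 270.62×6 + 431.66×5 = 988.77 + 8308.14 + 1623.72 + 2158.3 = 13078.93
ΣP(Q1 2019)Q(Q1 2019) = 329.59×4 + 2769.38×3 + 270.62×5 + 431.66×4 = 1318.36 + 8308.14 + 1353.1 + 1726.64 = 12706.24
L = 13078.93 / 12706.24 × 100 = 102.9331
Paasche component (current-period weights):
ΣP(Q2 2019)Q(Q2 2019) = 338.36×3 + 3406.40×3 + 312.34×6 + 450.19×5 = 1015.08 + 10219.2 + 1874.04 + 2250.95 = 15359.27
ΣP(Q2 2019)Q(Q1 2019) = 338.36×4 + 3406.40×3 + 312.34×5 + 450.19×4 = 1353.44 + 10219.2 + 1561.7 + 1800.76 = 14935.1
P = 15359.27 / 14935.1 × 100 = 102.8401
Fisher = √(L × P) = √(102.9331 × 102.8401) = 102.8866

102.89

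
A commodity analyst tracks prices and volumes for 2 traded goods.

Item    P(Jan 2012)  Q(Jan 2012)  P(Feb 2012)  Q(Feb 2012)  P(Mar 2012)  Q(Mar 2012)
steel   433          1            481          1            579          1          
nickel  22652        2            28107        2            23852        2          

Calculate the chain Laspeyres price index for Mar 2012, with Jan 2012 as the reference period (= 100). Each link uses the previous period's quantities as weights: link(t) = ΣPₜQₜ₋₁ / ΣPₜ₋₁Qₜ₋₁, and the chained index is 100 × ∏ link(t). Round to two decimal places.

Link Jan 2012→Feb 2012:
ΣP(Feb 2012)Q(Jan 2012) = 481×1 + 28107×2 = 481 + 56214 = 56695
ΣP(Jan 2012)Q(Jan 2012) = 433×1 + 22652×2 = 433 + 45304 = 45737
link = 56695/45737 = 1.239587
Link Feb 2012→Mar 2012:
ΣP(Mar 2012)Q(Feb 2012) = 579×1 + 23852×2 = 579 + 47704 = 48283
ΣP(Feb 2012)Q(Feb 2012) = 481×1 + 28107×2 = 481 + 56214 = 56695
link = 48283/56695 = 0.851627
Chained index = 100 × 1.239587 × 0.851627 = 105.5666

105.57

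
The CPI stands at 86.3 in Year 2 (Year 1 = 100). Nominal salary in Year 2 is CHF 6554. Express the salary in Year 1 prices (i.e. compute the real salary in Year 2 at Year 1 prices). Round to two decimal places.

7594.44

Real = Nominal ÷ (Index/100) = 6554 ÷ (86.3/100)
     = 6554 ÷ 0.863 = 7594.4380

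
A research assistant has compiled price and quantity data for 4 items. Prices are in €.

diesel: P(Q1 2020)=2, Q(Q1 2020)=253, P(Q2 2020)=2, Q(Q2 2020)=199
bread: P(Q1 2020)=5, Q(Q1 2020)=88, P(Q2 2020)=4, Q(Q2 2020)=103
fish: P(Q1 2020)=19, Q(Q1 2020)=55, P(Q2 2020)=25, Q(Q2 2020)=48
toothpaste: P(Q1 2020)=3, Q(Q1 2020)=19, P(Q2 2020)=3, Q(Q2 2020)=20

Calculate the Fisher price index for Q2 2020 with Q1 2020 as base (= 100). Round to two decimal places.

Laspeyres component (base-period weights):
ΣP(Q2 2020)Q(Q1 2020) = 2×253 + 4×88 + 25×55 + 3×19 = 506 + 352 + 1375 + 57 = 2290
ΣP(Q1 2020)Q(Q1 2020) = 2×253 + 5×88 + 19×55 + 3×19 = 506 + 440 + 1045 + 57 = 2048
L = 2290 / 2048 × 100 = 111.8164
Paasche component (current-period weights):
ΣP(Q2 2020)Q(Q2 2020) = 2×199 + 4×103 + 25×48 + 3×20 = 398 + 412 + 1200 + 60 = 2070
ΣP(Q1 2020)Q(Q2 2020) = 2×199 + 5×103 + 19×48 + 3×20 = 398 + 515 + 912 + 60 = 1885
P = 2070 / 1885 × 100 = 109.8143
Fisher = √(L × P) = √(111.8164 × 109.8143) = 110.8108

110.81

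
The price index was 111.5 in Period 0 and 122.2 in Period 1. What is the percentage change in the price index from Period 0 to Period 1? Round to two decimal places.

9.60%

Change = (122.2 − 111.5) / 111.5 × 100
       = 10.7 / 111.5 × 100 = 9.5964%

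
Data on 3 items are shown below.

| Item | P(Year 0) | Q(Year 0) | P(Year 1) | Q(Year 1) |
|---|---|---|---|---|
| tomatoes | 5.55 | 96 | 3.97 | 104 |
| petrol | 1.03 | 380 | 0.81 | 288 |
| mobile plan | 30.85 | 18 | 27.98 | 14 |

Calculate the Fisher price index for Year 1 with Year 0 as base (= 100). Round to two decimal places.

Laspeyres component (base-period weights):
ΣP(Year 1)Q(Year 0) = 3.97×96 + 0.81×380 + 27.98×18 = 381.12 + 307.8 + 503.64 = 1192.56
ΣP(Year 0)Q(Year 0) = 5.55×96 + 1.03×380 + 30.85×18 = 532.8 + 391.4 + 555.3 = 1479.5
L = 1192.56 / 1479.5 × 100 = 80.6056
Paasche component (current-period weights):
ΣP(Year 1)Q(Year 1) = 3.97×104 + 0.81×288 + 27.98×14 = 412.88 + 233.28 + 391.72 = 1037.88
ΣP(Year 0)Q(Year 1) = 5.55×104 + 1.03×288 + 30.85×14 = 577.2 + 296.64 + 431.9 = 1305.74
P = 1037.88 / 1305.74 × 100 = 79.4860
Fisher = √(L × P) = √(80.6056 × 79.4860) = 80.0438

80.04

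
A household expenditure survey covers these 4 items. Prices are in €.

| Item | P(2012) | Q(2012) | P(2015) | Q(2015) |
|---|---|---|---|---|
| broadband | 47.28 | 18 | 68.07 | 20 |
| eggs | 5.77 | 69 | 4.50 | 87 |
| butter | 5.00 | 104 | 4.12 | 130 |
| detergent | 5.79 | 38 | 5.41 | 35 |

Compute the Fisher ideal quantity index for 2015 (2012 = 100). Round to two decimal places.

114.91

Laspeyres component (base-period weights):
ΣP(2012)Q(2015) = 47.28×20 + 5.77×87 + 5.00×130 + 5.79×35 = 945.6 + 501.99 + 650 + 202.65 = 2300.24
ΣP(2012)Q(2012) = 47.28×18 + 5.77×69 + 5.00×104 + 5.79×38 = 851.04 + 398.13 + 520 + 220.02 = 1989.19
L = 2300.24 / 1989.19 × 100 = 115.6370
Paasche component (current-period weights):
ΣP(2015)Q(2015) = 68.07×20 + 4.50×87 + 4.12×130 + 5.41×35 = 1361.4 + 391.5 + 535.6 + 189.35 = 2477.85
ΣP(2015)Q(2012) = 68.07×18 + 4.50×69 + 4.12×104 + 5.41×38 = 1225.26 + 310.5 + 428.48 + 205.58 = 2169.82
P = 2477.85 / 2169.82 × 100 = 114.1961
Fisher = √(L × P) = √(115.6370 × 114.1961) = 114.9143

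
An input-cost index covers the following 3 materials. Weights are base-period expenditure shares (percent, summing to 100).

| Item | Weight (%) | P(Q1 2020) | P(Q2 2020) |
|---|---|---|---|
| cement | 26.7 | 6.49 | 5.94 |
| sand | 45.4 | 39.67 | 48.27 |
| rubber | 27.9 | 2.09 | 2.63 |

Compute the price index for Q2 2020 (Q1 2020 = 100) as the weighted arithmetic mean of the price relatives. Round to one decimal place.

114.8

cement: 26.7 × (5.94/6.49) = 26.7 × 0.915254 = 24.4373
sand: 45.4 × (48.27/39.67) = 45.4 × 1.216789 = 55.2422
rubber: 27.9 × (2.63/2.09) = 27.9 × 1.258373 = 35.1086
Index = Σ wᵢ·(p₁ᵢ/p₀ᵢ) = 24.4373 + 55.2422 + 35.1086 = 114.7881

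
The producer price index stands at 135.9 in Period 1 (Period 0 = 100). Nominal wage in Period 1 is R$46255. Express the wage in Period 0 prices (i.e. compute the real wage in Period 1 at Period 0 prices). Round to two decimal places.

34036.06

Real = Nominal ÷ (Index/100) = 46255 ÷ (135.9/100)
     = 46255 ÷ 1.359 = 34036.0559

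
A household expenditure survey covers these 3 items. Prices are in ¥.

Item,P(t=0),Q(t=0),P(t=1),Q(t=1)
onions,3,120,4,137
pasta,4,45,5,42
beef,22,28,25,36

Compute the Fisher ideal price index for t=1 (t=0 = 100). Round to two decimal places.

121.24

Laspeyres component (base-period weights):
ΣP(t=1)Q(t=0) = 4×120 + 5×45 + 25×28 = 480 + 225 + 700 = 1405
ΣP(t=0)Q(t=0) = 3×120 + 4×45 + 22×28 = 360 + 180 + 616 = 1156
L = 1405 / 1156 × 100 = 121.5398
Paasche component (current-period weights):
ΣP(t=1)Q(t=1) = 4×137 + 5×42 + 25×36 = 548 + 210 + 900 = 1658
ΣP(t=0)Q(t=1) = 3×137 + 4×42 + 22×36 = 411 + 168 + 792 = 1371
P = 1658 / 1371 × 100 = 120.9336
Fisher = √(L × P) = √(121.5398 × 120.9336) = 121.2363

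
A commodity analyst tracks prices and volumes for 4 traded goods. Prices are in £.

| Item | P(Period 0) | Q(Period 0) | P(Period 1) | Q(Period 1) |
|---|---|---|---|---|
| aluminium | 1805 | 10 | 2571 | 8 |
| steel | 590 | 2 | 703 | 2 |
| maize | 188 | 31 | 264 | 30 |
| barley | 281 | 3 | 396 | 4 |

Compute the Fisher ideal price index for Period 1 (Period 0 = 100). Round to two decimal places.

140.75

Laspeyres component (base-period weights):
ΣP(Period 1)Q(Period 0) = 2571×10 + 703×2 + 264×31 + 396×3 = 25710 + 1406 + 8184 + 1188 = 36488
ΣP(Period 0)Q(Period 0) = 1805×10 + 590×2 + 188×31 + 281×3 = 18050 + 1180 + 5828 + 843 = 25901
L = 36488 / 25901 × 100 = 140.8749
Paasche component (current-period weights):
ΣP(Period 1)Q(Period 1) = 2571×8 + 703×2 + 264×30 + 396×4 = 20568 + 1406 + 7920 + 1584 = 31478
ΣP(Period 0)Q(Period 1) = 1805×8 + 590×2 + 188×30 + 281×4 = 14440 + 1180 + 5640 + 1124 = 22384
P = 31478 / 22384 × 100 = 140.6272
Fisher = √(L × P) = √(140.8749 × 140.6272) = 140.7510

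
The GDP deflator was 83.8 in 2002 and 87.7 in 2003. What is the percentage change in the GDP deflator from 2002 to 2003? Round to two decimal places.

Change = (87.7 − 83.8) / 83.8 × 100
       = 3.9 / 83.8 × 100 = 4.6539%

4.65%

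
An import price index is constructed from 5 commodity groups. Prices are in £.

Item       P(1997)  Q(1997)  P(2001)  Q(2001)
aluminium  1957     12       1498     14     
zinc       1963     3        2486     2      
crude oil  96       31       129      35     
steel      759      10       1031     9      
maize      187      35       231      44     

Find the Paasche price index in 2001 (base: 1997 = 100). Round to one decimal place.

100.3

Paasche price index uses current-period quantities as weights.
ΣP(2001)·Q(2001) = 1498×14 + 2486×2 + 129×35 + 1031×9 + 231×44 = 20972 + 4972 + 4515 + 9279 + 10164 = 49902
ΣP(1997)·Q(2001) = 1957×14 + 1963×2 + 96×35 + 759×9 + 187×44 = 27398 + 3926 + 3360 + 6831 + 8228 = 49743
Index = 49902 / 49743 × 100 = 100.3196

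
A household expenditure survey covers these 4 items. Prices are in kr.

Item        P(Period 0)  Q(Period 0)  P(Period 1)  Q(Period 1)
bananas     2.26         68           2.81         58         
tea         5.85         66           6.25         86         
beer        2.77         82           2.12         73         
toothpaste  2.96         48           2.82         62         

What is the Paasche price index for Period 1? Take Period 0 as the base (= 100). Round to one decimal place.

101.0

Paasche price index uses current-period quantities as weights.
ΣP(Period 1)·Q(Period 1) = 2.81×58 + 6.25×86 + 2.12×73 + 2.82×62 = 162.98 + 537.5 + 154.76 + 174.84 = 1030.08
ΣP(Period 0)·Q(Period 1) = 2.26×58 + 5.85×86 + 2.77×73 + 2.96×62 = 131.08 + 503.1 + 202.21 + 183.52 = 1019.91
Index = 1030.08 / 1019.91 × 100 = 100.9971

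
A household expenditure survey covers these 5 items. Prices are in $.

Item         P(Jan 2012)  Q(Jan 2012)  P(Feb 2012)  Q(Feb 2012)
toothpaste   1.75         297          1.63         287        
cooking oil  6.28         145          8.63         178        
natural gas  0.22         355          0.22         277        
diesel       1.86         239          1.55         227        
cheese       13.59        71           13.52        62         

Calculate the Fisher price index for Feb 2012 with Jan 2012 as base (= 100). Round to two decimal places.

109.11

Laspeyres component (base-period weights):
ΣP(Feb 2012)Q(Jan 2012) = 1.63×297 + 8.63×145 + 0.22×355 + 1.55×239 + 13.52×71 = 484.11 + 1251.35 + 78.1 + 370.45 + 959.92 = 3143.93
ΣP(Jan 2012)Q(Jan 2012) = 1.75×297 + 6.28×145 + 0.22×355 + 1.86×239 + 13.59×71 = 519.75 + 910.6 + 78.1 + 444.54 + 964.89 = 2917.88
L = 3143.93 / 2917.88 × 100 = 107.7471
Paasche component (current-period weights):
ΣP(Feb 2012)Q(Feb 2012) = 1.63×287 + 8.63×178 + 0.22×277 + 1.55×227 + 13.52×62 = 467.81 + 1536.14 + 60.94 + 351.85 + 838.24 = 3254.98
ΣP(Jan 2012)Q(Feb 2012) = 1.75×287 + 6.28×178 + 0.22×277 + 1.86×227 + 13.59×62 = 502.25 + 1117.84 + 60.94 + 422.22 + 842.58 = 2945.83
P = 3254.98 / 2945.83 × 100 = 110.4945
Fisher = √(L × P) = √(107.7471 × 110.4945) = 109.1121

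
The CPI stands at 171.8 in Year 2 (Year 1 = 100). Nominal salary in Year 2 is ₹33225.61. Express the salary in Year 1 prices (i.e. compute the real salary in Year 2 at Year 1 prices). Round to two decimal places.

Real = Nominal ÷ (Index/100) = 33225.61 ÷ (171.8/100)
     = 33225.61 ÷ 1.718 = 19339.7031

19339.70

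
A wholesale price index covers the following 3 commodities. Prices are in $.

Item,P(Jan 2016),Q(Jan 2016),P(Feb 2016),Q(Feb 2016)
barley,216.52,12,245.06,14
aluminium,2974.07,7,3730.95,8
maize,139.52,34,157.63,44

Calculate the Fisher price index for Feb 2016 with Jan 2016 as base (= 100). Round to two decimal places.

122.11

Laspeyres component (base-period weights):
ΣP(Feb 2016)Q(Jan 2016) = 245.06×12 + 3730.95×7 + 157.63×34 = 2940.72 + 26116.65 + 5359.42 = 34416.79
ΣP(Jan 2016)Q(Jan 2016) = 216.52×12 + 2974.07×7 + 139.52×34 = 2598.24 + 20818.49 + 4743.68 = 28160.41
L = 34416.79 / 28160.41 × 100 = 122.2169
Paasche component (current-period weights):
ΣP(Feb 2016)Q(Feb 2016) = 245.06×14 + 3730.95×8 + 157.63×44 = 3430.84 + 29847.6 + 6935.72 = 40214.16
ΣP(Jan 2016)Q(Feb 2016) = 216.52×14 + 2974.07×8 + 139.52×44 = 3031.28 + 23792.56 + 6138.88 = 32962.72
P = 40214.16 / 32962.72 × 100 = 121.9989
Fisher = √(L × P) = √(122.2169 × 121.9989) = 122.1079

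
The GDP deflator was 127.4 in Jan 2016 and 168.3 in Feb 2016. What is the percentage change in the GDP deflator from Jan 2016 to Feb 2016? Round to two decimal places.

32.10%

Change = (168.3 − 127.4) / 127.4 × 100
       = 40.9 / 127.4 × 100 = 32.1036%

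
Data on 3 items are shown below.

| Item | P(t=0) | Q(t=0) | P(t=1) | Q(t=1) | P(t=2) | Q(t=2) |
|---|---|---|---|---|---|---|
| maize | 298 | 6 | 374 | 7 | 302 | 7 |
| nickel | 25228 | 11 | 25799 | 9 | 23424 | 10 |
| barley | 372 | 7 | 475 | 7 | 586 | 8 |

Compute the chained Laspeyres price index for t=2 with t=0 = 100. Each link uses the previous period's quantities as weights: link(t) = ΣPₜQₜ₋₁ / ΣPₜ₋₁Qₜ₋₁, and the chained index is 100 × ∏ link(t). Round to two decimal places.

Link t=0→t=1:
ΣP(t=1)Q(t=0) = 374×6 + 25799×11 + 475×7 = 2244 + 283789 + 3325 = 289358
ΣP(t=0)Q(t=0) = 298×6 + 25228×11 + 372×7 = 1788 + 277508 + 2604 = 281900
link = 289358/281900 = 1.026456
Link t=1→t=2:
ΣP(t=2)Q(t=1) = 302×7 + 23424×9 + 586×7 = 2114 + 210816 + 4102 = 217032
ΣP(t=1)Q(t=1) = 374×7 + 25799×9 + 475×7 = 2618 + 232191 + 3325 = 238134
link = 217032/238134 = 0.911386
Chained index = 100 × 1.026456 × 0.911386 = 93.5498

93.55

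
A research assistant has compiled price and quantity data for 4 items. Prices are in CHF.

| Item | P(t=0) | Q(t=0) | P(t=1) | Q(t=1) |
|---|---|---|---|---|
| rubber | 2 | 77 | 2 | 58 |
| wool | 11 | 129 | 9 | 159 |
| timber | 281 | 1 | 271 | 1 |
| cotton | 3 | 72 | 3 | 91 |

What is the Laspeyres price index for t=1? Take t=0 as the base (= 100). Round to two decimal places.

Laspeyres price index uses base-period quantities as weights.
ΣP(t=1)·Q(t=0) = 2×77 + 9×129 + 271×1 + 3×72 = 154 + 1161 + 271 + 216 = 1802
ΣP(t=0)·Q(t=0) = 2×77 + 11×129 + 281×1 + 3×72 = 154 + 1419 + 281 + 216 = 2070
Index = 1802 / 2070 × 100 = 87.0531

87.05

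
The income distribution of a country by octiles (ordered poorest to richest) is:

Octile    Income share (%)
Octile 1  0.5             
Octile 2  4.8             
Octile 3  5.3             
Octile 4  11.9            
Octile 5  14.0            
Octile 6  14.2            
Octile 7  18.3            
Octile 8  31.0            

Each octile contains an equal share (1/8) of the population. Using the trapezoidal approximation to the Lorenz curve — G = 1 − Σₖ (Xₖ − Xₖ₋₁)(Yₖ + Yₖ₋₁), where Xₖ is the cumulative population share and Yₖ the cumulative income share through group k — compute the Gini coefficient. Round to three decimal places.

0.387

Cumulative income shares Yₖ: 0.0050, 0.0530, 0.1060, 0.2250, 0.3650, 0.5070, 0.6900, 1.0000
Σ (Xₖ−Xₖ₋₁)(Yₖ+Yₖ₋₁) = (1/8)(0.0050+0.0000) + (1/8)(0.0530+0.0050) + (1/8)(0.1060+0.0530) + (1/8)(0.2250+0.1060) + (1/8)(0.3650+0.2250) + (1/8)(0.5070+0.3650) + (1/8)(0.6900+0.5070) + (1/8)(1.0000+0.6900)
  = 0.0006 + 0.0072 + 0.0199 + 0.0414 + 0.0737 + 0.1090 + 0.1496 + 0.2112 = 0.6128
G = 1 − 0.6128 = 0.3872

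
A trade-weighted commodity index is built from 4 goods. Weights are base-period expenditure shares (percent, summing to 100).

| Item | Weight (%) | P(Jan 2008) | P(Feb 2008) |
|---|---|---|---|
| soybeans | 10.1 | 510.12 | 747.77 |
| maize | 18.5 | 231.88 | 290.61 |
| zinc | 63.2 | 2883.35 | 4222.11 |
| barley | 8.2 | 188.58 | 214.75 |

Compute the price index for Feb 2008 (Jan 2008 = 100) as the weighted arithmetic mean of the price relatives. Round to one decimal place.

soybeans: 10.1 × (747.77/510.12) = 10.1 × 1.465871 = 14.8053
maize: 18.5 × (290.61/231.88) = 18.5 × 1.253278 = 23.1856
zinc: 63.2 × (4222.11/2883.35) = 63.2 × 1.464307 = 92.5442
barley: 8.2 × (214.75/188.58) = 8.2 × 1.138774 = 9.3379
Index = Σ wᵢ·(p₁ᵢ/p₀ᵢ) = 14.8053 + 23.1856 + 92.5442 + 9.3379 = 139.8731

139.9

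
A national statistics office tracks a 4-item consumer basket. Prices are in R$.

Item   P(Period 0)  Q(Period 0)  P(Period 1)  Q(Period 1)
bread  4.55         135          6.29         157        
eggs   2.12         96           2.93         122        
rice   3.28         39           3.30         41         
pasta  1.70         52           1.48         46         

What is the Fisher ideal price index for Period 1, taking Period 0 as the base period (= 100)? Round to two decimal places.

Laspeyres component (base-period weights):
ΣP(Period 1)Q(Period 0) = 6.29×135 + 2.93×96 + 3.30×39 + 1.48×52 = 849.15 + 281.28 + 128.7 + 76.96 = 1336.09
ΣP(Period 0)Q(Period 0) = 4.55×135 + 2.12×96 + 3.28×39 + 1.70×52 = 614.25 + 203.52 + 127.92 + 88.4 = 1034.09
L = 1336.09 / 1034.09 × 100 = 129.2044
Paasche component (current-period weights):
ΣP(Period 1)Q(Period 1) = 6.29×157 + 2.93×122 + 3.30×41 + 1.48×46 = 987.53 + 357.46 + 135.3 + 68.08 = 1548.37
ΣP(Period 0)Q(Period 1) = 4.55×157 + 2.12×122 + 3.28×41 + 1.70×46 = 714.35 + 258.64 + 134.48 + 78.2 = 1185.67
P = 1548.37 / 1185.67 × 100 = 130.5903
Fisher = √(L × P) = √(129.2044 × 130.5903) = 129.8955

129.90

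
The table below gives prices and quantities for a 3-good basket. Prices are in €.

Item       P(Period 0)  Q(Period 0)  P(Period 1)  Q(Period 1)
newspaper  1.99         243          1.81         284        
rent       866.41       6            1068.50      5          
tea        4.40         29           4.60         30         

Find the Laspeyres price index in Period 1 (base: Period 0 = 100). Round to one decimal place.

Laspeyres price index uses base-period quantities as weights.
ΣP(Period 1)·Q(Period 0) = 1.81×243 + 1068.50×6 + 4.60×29 = 439.83 + 6411 + 133.4 = 6984.23
ΣP(Period 0)·Q(Period 0) = 1.99×243 + 866.41×6 + 4.40×29 = 483.57 + 5198.46 + 127.6 = 5809.63
Index = 6984.23 / 5809.63 × 100 = 120.2182

120.2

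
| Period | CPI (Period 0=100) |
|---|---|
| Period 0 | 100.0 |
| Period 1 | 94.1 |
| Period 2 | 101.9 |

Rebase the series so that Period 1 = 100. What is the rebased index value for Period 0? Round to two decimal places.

Rebased(Period 0) = 100.0 / 94.1 × 100 = 106.2699

106.27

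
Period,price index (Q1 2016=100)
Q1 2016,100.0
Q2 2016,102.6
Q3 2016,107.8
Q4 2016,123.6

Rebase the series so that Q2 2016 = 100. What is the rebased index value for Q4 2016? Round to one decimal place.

Rebased(Q4 2016) = 123.6 / 102.6 × 100 = 120.4678

120.5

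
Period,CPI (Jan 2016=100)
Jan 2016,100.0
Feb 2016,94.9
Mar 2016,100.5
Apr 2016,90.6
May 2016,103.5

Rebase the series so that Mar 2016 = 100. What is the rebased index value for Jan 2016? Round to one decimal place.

99.5

Rebased(Jan 2016) = 100.0 / 100.5 × 100 = 99.5025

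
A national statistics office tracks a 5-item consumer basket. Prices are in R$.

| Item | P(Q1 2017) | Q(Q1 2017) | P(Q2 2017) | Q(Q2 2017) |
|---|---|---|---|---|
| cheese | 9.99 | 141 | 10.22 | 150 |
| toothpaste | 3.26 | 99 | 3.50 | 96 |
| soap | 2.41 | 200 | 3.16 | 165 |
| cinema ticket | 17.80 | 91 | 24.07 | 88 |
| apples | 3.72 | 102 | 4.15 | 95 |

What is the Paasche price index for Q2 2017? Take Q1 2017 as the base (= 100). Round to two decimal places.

118.74

Paasche price index uses current-period quantities as weights.
ΣP(Q2 2017)·Q(Q2 2017) = 10.22×150 + 3.50×96 + 3.16×165 + 24.07×88 + 4.15×95 = 1533 + 336 + 521.4 + 2118.16 + 394.25 = 4902.81
ΣP(Q1 2017)·Q(Q2 2017) = 9.99×150 + 3.26×96 + 2.41×165 + 17.80×88 + 3.72×95 = 1498.5 + 312.96 + 397.65 + 1566.4 + 353.4 = 4128.91
Index = 4902.81 / 4128.91 × 100 = 118.7434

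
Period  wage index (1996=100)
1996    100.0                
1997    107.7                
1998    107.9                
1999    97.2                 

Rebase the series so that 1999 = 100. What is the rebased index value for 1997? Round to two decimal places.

Rebased(1997) = 107.7 / 97.2 × 100 = 110.8025

110.80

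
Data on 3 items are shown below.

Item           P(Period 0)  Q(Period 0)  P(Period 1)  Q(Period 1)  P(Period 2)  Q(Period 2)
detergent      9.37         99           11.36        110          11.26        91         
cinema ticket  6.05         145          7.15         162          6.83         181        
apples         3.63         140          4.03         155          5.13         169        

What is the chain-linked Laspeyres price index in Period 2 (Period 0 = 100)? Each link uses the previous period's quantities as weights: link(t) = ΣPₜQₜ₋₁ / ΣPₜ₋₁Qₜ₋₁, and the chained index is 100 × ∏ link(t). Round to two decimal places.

122.02

Link Period 0→Period 1:
ΣP(Period 1)Q(Period 0) = 11.36×99 + 7.15×145 + 4.03×140 = 1124.64 + 1036.75 + 564.2 = 2725.59
ΣP(Period 0)Q(Period 0) = 9.37×99 + 6.05×145 + 3.63×140 = 927.63 + 877.25 + 508.2 = 2313.08
link = 2725.59/2313.08 = 1.178338
Link Period 1→Period 2:
ΣP(Period 2)Q(Period 1) = 11.26×110 + 6.83×162 + 5.13×155 = 1238.6 + 1106.46 + 795.15 = 3140.21
ΣP(Period 1)Q(Period 1) = 11.36×110 + 7.15×162 + 4.03×155 = 1249.6 + 1158.3 + 624.65 = 3032.55
link = 3140.21/3032.55 = 1.035501
Chained index = 100 × 1.178338 × 1.035501 = 122.0171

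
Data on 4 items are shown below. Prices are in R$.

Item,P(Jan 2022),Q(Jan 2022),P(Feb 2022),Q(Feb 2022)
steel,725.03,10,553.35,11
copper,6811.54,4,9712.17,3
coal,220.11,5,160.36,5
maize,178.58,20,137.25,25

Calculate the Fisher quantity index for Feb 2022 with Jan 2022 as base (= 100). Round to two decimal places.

84.50

Laspeyres component (base-period weights):
ΣP(Jan 2022)Q(Feb 2022) = 725.03×11 + 6811.54×3 + 220.11×5 + 178.58×25 = 7975.33 + 20434.62 + 1100.55 + 4464.5 = 33975
ΣP(Jan 2022)Q(Jan 2022) = 725.03×10 + 6811.54×4 + 220.11×5 + 178.58×20 = 7250.3 + 27246.16 + 1100.55 + 3571.6 = 39168.61
L = 33975 / 39168.61 × 100 = 86.7404
Paasche component (current-period weights):
ΣP(Feb 2022)Q(Feb 2022) = 553.35×11 + 9712.17×3 + 160.36×5 + 137.25×25 = 6086.85 + 29136.51 + 801.8 + 3431.25 = 39456.41
ΣP(Feb 2022)Q(Jan 2022) = 553.35×10 + 9712.17×4 + 160.36×5 + 137.25×20 = 5533.5 + 38848.68 + 801.8 + 2745 = 47928.98
P = 39456.41 / 47928.98 × 100 = 82.3227
Fisher = √(L × P) = √(86.7404 × 82.3227) = 84.5027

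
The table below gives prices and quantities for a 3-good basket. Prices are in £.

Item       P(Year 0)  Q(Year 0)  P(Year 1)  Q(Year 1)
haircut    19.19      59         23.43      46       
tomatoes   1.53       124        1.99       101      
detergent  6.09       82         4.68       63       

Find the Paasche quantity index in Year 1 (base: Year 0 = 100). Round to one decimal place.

78.2

Paasche quantity index uses current-period prices as weights.
ΣP(Year 1)·Q(Year 1) = 23.43×46 + 1.99×101 + 4.68×63 = 1077.78 + 200.99 + 294.84 = 1573.61
ΣP(Year 1)·Q(Year 0) = 23.43×59 + 1.99×124 + 4.68×82 = 1382.37 + 246.76 + 383.76 = 2012.89
Index = 1573.61 / 2012.89 × 100 = 78.1767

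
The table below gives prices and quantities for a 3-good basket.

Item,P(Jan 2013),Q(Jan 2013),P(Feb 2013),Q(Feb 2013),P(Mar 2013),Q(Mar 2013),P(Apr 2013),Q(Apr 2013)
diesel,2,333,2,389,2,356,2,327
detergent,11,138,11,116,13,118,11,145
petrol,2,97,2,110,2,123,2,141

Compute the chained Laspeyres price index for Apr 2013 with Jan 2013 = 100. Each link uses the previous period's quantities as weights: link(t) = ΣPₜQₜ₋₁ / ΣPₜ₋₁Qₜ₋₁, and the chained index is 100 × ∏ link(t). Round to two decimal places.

99.77

Link Jan 2013→Feb 2013:
ΣP(Feb 2013)Q(Jan 2013) = 2×333 + 11×138 + 2×97 = 666 + 1518 + 194 = 2378
ΣP(Jan 2013)Q(Jan 2013) = 2×333 + 11×138 + 2×97 = 666 + 1518 + 194 = 2378
link = 2378/2378 = 1.000000
Link Feb 2013→Mar 2013:
ΣP(Mar 2013)Q(Feb 2013) = 2×389 + 13×116 + 2×110 = 778 + 1508 + 220 = 2506
ΣP(Feb 2013)Q(Feb 2013) = 2×389 + 11×116 + 2×110 = 778 + 1276 + 220 = 2274
link = 2506/2274 = 1.102023
Link Mar 2013→Apr 2013:
ΣP(Apr 2013)Q(Mar 2013) = 2×356 + 11×118 + 2×123 = 712 + 1298 + 246 = 2256
ΣP(Mar 2013)Q(Mar 2013) = 2×356 + 13×118 + 2×123 = 712 + 1534 + 246 = 2492
link = 2256/2492 = 0.905297
Chained index = 100 × 1.000000 × 1.102023 × 0.905297 = 99.7658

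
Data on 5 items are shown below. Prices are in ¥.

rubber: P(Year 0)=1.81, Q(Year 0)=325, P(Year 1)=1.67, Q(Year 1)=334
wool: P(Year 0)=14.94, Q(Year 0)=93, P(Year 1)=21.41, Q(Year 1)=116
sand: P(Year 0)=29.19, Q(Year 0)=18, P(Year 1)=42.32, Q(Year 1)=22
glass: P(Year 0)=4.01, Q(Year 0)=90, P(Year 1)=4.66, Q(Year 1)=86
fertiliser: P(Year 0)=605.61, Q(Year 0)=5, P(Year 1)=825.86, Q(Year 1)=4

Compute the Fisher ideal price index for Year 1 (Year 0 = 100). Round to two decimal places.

Laspeyres component (base-period weights):
ΣP(Year 1)Q(Year 0) = 1.67×325 + 21.41×93 + 42.32×18 + 4.66×90 + 825.86×5 = 542.75 + 1991.13 + 761.76 + 419.4 + 4129.3 = 7844.34
ΣP(Year 0)Q(Year 0) = 1.81×325 + 14.94×93 + 29.19×18 + 4.01×90 + 605.61×5 = 588.25 + 1389.42 + 525.42 + 360.9 + 3028.05 = 5892.04
L = 7844.34 / 5892.04 × 100 = 133.1345
Paasche component (current-period weights):
ΣP(Year 1)Q(Year 1) = 1.67×334 + 21.41×116 + 42.32×22 + 4.66×86 + 825.86×4 = 557.78 + 2483.56 + 931.04 + 400.76 + 3303.44 = 7676.58
ΣP(Year 0)Q(Year 1) = 1.81×334 + 14.94×116 + 29.19×22 + 4.01×86 + 605.61×4 = 604.54 + 1733.04 + 642.18 + 344.86 + 2422.44 = 5747.06
P = 7676.58 / 5747.06 × 100 = 133.5740
Fisher = √(L × P) = √(133.1345 × 133.5740) = 133.3541

133.35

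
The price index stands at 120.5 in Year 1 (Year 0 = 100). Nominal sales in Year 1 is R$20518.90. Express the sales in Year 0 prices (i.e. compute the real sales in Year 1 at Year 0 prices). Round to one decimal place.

Real = Nominal ÷ (Index/100) = 20518.90 ÷ (120.5/100)
     = 20518.90 ÷ 1.205 = 17028.1328

17028.1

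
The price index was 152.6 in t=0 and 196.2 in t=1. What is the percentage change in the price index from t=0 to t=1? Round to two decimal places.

28.57%

Change = (196.2 − 152.6) / 152.6 × 100
       = 43.6 / 152.6 × 100 = 28.5714%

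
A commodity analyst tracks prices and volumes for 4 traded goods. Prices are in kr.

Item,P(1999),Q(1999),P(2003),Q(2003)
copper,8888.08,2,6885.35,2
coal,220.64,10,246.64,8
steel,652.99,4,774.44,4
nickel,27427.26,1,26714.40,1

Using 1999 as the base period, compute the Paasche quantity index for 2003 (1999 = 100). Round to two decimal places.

98.93

Paasche quantity index uses current-period prices as weights.
ΣP(2003)·Q(2003) = 6885.35×2 + 246.64×8 + 774.44×4 + 26714.40×1 = 13770.7 + 1973.12 + 3097.76 + 26714.4 = 45555.98
ΣP(2003)·Q(1999) = 6885.35×2 + 246.64×10 + 774.44×4 + 26714.40×1 = 13770.7 + 2466.4 + 3097.76 + 26714.4 = 46049.26
Index = 45555.98 / 46049.26 × 100 = 98.9288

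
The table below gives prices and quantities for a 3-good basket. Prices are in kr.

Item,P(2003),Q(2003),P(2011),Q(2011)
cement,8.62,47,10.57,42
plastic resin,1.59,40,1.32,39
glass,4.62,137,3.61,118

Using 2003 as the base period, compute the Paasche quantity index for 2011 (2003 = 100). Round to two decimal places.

Paasche quantity index uses current-period prices as weights.
ΣP(2011)·Q(2011) = 10.57×42 + 1.32×39 + 3.61×118 = 443.94 + 51.48 + 425.98 = 921.4
ΣP(2011)·Q(2003) = 10.57×47 + 1.32×40 + 3.61×137 = 496.79 + 52.8 + 494.57 = 1044.16
Index = 921.4 / 1044.16 × 100 = 88.2432

88.24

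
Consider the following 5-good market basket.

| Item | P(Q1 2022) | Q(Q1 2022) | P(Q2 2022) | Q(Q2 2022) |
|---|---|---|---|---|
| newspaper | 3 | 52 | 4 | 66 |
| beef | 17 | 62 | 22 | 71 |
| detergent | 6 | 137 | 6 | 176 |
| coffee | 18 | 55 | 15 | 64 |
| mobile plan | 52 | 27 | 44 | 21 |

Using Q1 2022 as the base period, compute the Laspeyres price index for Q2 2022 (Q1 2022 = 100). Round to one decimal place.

Laspeyres price index uses base-period quantities as weights.
ΣP(Q2 2022)·Q(Q1 2022) = 4×52 + 22×62 + 6×137 + 15×55 + 44×27 = 208 + 1364 + 822 + 825 + 1188 = 4407
ΣP(Q1 2022)·Q(Q1 2022) = 3×52 + 17×62 + 6×137 + 18×55 + 52×27 = 156 + 1054 + 822 + 990 + 1404 = 4426
Index = 4407 / 4426 × 100 = 99.5707

99.6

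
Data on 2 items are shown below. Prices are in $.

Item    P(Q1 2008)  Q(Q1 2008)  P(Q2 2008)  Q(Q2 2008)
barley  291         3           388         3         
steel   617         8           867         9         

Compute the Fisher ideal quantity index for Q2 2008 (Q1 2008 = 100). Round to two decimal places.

Laspeyres component (base-period weights):
ΣP(Q1 2008)Q(Q2 2008) = 291×3 + 617×9 = 873 + 5553 = 6426
ΣP(Q1 2008)Q(Q1 2008) = 291×3 + 617×8 = 873 + 4936 = 5809
L = 6426 / 5809 × 100 = 110.6214
Paasche component (current-period weights):
ΣP(Q2 2008)Q(Q2 2008) = 388×3 + 867×9 = 1164 + 7803 = 8967
ΣP(Q2 2008)Q(Q1 2008) = 388×3 + 867×8 = 1164 + 6936 = 8100
P = 8967 / 8100 × 100 = 110.7037
Fisher = √(L × P) = √(110.6214 × 110.7037) = 110.6626

110.66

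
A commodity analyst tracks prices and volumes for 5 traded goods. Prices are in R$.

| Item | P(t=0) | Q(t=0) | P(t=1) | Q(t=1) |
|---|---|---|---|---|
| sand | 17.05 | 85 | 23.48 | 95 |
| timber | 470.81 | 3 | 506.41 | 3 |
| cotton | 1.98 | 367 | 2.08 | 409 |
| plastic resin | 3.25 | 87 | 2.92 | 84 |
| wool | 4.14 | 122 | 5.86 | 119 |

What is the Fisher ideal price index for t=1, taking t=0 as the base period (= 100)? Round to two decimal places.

Laspeyres component (base-period weights):
ΣP(t=1)Q(t=0) = 23.48×85 + 506.41×3 + 2.08×367 + 2.92×87 + 5.86×122 = 1995.8 + 1519.23 + 763.36 + 254.04 + 714.92 = 5247.35
ΣP(t=0)Q(t=0) = 17.05×85 + 470.81×3 + 1.98×367 + 3.25×87 + 4.14×122 = 1449.25 + 1412.43 + 726.66 + 282.75 + 505.08 = 4376.17
L = 5247.35 / 4376.17 × 100 = 119.9074
Paasche component (current-period weights):
ΣP(t=1)Q(t=1) = 23.48×95 + 506.41×3 + 2.08×409 + 2.92×84 + 5.86×119 = 2230.6 + 1519.23 + 850.72 + 245.28 + 697.34 = 5543.17
ΣP(t=0)Q(t=1) = 17.05×95 + 470.81×3 + 1.98×409 + 3.25×84 + 4.14×119 = 1619.75 + 1412.43 + 809.82 + 273 + 492.66 = 4607.66
P = 5543.17 / 4607.66 × 100 = 120.3034
Fisher = √(L × P) = √(119.9074 × 120.3034) = 120.1052

120.11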